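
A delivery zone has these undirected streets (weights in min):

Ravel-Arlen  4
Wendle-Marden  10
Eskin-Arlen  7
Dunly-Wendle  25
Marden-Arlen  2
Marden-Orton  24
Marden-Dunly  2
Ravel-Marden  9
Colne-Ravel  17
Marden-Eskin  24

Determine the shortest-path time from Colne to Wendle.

33 min

Compare a few routes:
Colne → Ravel → Marden → Dunly → Wendle: 17+9+2+25 = 53
Colne → Ravel → Marden → Wendle: 17+9+10 = 36
Colne → Ravel → Arlen → Marden → Wendle: 17+4+2+10 = 33
Colne → Ravel → Arlen → Marden → Dunly → Wendle: 17+4+2+2+25 = 50
The minimum is 33 min via Colne → Ravel → Arlen → Marden → Wendle.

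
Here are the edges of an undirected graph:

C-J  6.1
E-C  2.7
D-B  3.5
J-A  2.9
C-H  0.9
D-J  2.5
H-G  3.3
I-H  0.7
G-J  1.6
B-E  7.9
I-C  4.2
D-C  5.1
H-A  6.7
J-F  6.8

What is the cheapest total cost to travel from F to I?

Candidate routes:
F - J - G - H - I: 6.8+1.6+3.3+0.7 = 12.4
F - J - C - H - I: 6.8+6.1+0.9+0.7 = 14.5
F - J - D - C - H - I: 6.8+2.5+5.1+0.9+0.7 = 16
Cheapest is F - J - G - H - I at 12.4.

12.4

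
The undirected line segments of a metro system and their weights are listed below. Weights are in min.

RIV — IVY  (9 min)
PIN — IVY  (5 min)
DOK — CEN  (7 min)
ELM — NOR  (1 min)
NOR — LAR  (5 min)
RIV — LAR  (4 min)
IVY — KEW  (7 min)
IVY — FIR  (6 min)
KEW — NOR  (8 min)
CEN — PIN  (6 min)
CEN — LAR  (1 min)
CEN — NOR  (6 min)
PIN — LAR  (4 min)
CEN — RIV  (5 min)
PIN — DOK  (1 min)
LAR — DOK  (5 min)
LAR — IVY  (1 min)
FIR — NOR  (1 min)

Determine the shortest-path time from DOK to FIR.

Compare a few routes:
DOK - LAR - IVY - FIR: 5+1+6 = 12
DOK - PIN - LAR - IVY - FIR: 1+4+1+6 = 12
DOK - PIN - IVY - FIR: 1+5+6 = 12
DOK - LAR - NOR - FIR: 5+5+1 = 11
The minimum is 11 min via DOK - LAR - NOR - FIR.

11 min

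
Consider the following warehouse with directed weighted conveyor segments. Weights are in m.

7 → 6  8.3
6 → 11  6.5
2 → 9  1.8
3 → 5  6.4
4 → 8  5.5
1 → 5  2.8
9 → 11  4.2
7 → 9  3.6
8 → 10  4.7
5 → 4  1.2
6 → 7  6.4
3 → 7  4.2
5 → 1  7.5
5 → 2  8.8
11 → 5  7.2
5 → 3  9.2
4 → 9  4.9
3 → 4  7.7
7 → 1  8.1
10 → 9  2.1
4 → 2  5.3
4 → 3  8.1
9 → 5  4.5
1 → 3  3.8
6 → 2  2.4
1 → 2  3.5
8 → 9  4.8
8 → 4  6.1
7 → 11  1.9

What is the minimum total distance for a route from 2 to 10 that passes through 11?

24.6 m

Best 2 to 11: 2 → 9 → 11 costing 6
Shortest 11→10: 11 → 5 → 4 → 8 → 10 = 18.6
Total via 11: 6 + 18.6 = 24.6 m.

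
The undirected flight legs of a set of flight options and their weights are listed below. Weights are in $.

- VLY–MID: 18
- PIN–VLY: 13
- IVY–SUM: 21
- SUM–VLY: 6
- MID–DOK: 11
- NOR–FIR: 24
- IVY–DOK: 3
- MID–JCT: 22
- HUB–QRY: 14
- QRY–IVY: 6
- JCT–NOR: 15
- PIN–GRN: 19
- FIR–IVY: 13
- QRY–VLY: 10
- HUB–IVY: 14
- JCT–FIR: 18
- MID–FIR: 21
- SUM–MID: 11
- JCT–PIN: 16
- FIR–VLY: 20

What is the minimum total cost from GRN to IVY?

Shortest distances from GRN:
GRN: 0
PIN: 19  (via GRN)
VLY: 32  (via PIN)
JCT: 35  (via PIN)
SUM: 38  (via VLY)
QRY: 42  (via VLY)
IVY: 48  (via QRY)
Shortest route: GRN → PIN → VLY → QRY → IVY = $48.

$48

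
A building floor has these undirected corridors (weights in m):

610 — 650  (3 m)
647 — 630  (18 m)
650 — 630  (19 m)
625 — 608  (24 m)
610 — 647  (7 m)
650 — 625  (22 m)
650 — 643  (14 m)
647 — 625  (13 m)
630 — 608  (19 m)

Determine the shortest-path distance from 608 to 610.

Compare a few routes:
608 → 630 → 647 → 610: 19+18+7 = 44
608 → 630 → 650 → 610: 19+19+3 = 41
608 → 625 → 647 → 610: 24+13+7 = 44
608 → 625 → 650 → 610: 24+22+3 = 49
Cheapest is 608 → 630 → 650 → 610 at 41 m.

41 m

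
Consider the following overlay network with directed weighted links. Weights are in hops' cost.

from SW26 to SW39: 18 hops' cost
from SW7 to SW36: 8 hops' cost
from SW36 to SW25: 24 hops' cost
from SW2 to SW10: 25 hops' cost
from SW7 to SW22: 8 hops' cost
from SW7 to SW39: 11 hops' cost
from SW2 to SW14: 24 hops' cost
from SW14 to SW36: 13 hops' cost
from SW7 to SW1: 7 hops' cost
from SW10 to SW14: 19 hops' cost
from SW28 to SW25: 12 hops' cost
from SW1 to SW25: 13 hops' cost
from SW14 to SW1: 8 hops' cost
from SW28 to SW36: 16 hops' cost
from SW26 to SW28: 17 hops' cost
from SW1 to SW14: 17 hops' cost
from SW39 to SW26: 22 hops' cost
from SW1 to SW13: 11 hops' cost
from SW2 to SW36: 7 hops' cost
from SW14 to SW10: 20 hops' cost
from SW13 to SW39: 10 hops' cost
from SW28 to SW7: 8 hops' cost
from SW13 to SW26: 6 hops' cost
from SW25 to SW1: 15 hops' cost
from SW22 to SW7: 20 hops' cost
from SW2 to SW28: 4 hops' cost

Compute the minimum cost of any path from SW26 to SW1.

32 hops' cost

Enumerating some paths:
SW26 - SW28 - SW25 - SW1: 17+12+15 = 44
SW26 - SW28 - SW7 - SW1: 17+8+7 = 32
SW26 - SW28 - SW7 - SW36 - SW25 - SW1: 17+8+8+24+15 = 72
Cheapest is SW26 - SW28 - SW7 - SW1 at 32 hops' cost.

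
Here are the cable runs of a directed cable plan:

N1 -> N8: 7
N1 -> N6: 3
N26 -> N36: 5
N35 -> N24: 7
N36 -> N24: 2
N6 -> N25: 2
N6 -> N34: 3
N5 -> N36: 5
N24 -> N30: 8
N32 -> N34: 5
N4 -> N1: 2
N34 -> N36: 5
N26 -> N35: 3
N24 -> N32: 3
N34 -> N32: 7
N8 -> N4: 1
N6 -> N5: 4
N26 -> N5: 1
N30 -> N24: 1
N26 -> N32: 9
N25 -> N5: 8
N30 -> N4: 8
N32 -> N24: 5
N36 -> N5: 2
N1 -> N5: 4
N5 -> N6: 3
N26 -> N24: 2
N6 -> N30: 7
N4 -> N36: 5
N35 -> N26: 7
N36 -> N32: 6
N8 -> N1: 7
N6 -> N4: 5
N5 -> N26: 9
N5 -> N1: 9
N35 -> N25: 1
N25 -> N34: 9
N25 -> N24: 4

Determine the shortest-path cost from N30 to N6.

Running Dijkstra from N30:
N30: 0
N24: 1  (via N30)
N32: 4  (via N24)
N4: 8  (via N30)
N34: 9  (via N32)
N1: 10  (via N4)
N36: 13  (via N4)
N6: 13  (via N1)
Shortest route: N30–N4–N1–N6 = 13.

13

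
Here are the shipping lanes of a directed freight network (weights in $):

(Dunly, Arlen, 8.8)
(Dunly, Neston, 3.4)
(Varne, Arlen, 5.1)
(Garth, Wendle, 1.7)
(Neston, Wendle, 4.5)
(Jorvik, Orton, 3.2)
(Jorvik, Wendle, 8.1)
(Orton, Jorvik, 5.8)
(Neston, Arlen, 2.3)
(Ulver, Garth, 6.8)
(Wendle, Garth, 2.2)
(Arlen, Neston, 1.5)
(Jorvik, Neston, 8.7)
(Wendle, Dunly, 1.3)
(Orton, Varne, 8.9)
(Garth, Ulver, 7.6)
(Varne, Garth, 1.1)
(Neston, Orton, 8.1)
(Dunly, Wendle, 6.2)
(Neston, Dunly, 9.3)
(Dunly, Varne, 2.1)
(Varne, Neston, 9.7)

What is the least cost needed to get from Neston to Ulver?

$14.3

Settle nodes by increasing distance from Neston:
Neston: 0
Arlen: 2.3  (via Neston)
Wendle: 4.5  (via Neston)
Dunly: 5.8  (via Wendle)
Garth: 6.7  (via Wendle)
Varne: 7.9  (via Dunly)
Orton: 8.1  (via Neston)
Jorvik: 13.9  (via Orton)
Ulver: 14.3  (via Garth)
Shortest route: Neston–Wendle–Garth–Ulver = $14.3.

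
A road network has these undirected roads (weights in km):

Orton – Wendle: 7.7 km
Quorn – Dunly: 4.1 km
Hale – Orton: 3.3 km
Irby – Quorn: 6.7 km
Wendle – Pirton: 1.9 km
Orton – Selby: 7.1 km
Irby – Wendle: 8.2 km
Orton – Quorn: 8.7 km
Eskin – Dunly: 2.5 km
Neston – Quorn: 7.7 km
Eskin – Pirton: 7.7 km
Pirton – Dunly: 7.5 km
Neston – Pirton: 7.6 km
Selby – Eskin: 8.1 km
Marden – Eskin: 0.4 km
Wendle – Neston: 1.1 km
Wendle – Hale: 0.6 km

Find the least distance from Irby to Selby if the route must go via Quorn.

Shortest Irby→Quorn: Irby–Quorn = 6.7
Best Quorn to Selby: Quorn–Dunly–Eskin–Selby costing 14.7
Total via Quorn: 6.7 + 14.7 = 21.4 km.

21.4 km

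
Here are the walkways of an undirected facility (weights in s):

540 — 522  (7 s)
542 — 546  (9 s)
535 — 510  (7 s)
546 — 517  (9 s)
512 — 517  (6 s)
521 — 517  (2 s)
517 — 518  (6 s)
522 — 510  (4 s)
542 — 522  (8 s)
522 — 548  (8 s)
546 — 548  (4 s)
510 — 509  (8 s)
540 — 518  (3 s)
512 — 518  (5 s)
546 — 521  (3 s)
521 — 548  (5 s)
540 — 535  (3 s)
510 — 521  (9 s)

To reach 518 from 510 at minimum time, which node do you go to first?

535

Compare a few routes:
510–522–540–518: 4+7+3 = 14
510–535–540–518: 7+3+3 = 13
The minimum is 13 s via 510–535–540–518.
So from 510 the first move is to 535.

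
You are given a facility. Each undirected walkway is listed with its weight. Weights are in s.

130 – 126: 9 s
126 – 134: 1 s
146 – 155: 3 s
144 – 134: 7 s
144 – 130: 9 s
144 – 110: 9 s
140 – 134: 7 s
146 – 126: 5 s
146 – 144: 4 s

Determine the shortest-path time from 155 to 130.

Settle nodes by increasing distance from 155:
155: 0
146: 3  (via 155)
144: 7  (via 146)
126: 8  (via 146)
134: 9  (via 126)
110: 16  (via 144)
140: 16  (via 134)
130: 16  (via 144)
Shortest route: 155 → 146 → 144 → 130 = 16 s.

16 s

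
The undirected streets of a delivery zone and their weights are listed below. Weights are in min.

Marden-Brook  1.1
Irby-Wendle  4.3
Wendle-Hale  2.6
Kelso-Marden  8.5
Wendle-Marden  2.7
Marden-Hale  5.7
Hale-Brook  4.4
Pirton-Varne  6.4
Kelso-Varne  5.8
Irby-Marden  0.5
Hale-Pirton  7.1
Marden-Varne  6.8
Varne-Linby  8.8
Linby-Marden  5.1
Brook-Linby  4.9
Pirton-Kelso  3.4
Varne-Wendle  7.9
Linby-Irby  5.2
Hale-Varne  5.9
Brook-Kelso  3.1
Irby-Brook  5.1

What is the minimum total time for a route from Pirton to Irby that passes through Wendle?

12.9 min

Shortest Pirton→Wendle: Pirton–Hale–Wendle = 9.7
Shortest Wendle→Irby: Wendle–Marden–Irby = 3.2
Total via Wendle: 9.7 + 3.2 = 12.9 min.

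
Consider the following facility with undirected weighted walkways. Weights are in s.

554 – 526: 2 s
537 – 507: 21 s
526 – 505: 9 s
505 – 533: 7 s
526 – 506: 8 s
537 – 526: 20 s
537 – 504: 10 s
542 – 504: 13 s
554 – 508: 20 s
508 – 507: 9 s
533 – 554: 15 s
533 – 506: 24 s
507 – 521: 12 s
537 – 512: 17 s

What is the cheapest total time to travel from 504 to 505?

39 s

Enumerating some paths:
504–537–526–554–533–505: 10+20+2+15+7 = 54
504–537–526–506–533–505: 10+20+8+24+7 = 69
504–537–526–505: 10+20+9 = 39
The minimum is 39 s via 504–537–526–505.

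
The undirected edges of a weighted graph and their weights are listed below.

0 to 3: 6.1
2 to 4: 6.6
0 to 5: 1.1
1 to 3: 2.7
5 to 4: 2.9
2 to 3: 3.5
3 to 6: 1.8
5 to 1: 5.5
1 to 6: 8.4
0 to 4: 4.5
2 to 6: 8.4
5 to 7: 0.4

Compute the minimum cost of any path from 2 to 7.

9.9

Shortest distances from 2:
2: 0
3: 3.5  (via 2)
6: 5.3  (via 3)
1: 6.2  (via 3)
4: 6.6  (via 2)
5: 9.5  (via 4)
0: 9.6  (via 3)
7: 9.9  (via 5)
Shortest route: 2–4–5–7 = 9.9.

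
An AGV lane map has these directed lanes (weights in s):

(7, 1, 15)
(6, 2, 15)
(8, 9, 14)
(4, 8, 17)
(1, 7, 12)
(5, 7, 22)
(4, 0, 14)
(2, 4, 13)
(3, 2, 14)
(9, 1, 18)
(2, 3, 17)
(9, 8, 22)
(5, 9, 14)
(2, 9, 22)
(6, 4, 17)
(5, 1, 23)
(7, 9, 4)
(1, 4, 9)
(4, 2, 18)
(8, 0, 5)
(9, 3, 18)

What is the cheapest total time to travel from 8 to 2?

Compare a few routes:
8–9–3–2: 14+18+14 = 46
8–9–1–4–2: 14+18+9+18 = 59
Cheapest is 8–9–3–2 at 46 s.

46 s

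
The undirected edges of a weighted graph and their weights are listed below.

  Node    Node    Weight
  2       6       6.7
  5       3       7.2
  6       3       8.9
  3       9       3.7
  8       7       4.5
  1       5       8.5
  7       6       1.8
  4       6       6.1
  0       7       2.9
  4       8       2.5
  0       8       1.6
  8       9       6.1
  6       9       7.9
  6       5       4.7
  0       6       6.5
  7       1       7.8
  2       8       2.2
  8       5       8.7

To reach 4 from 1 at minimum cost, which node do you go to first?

7

Compare a few routes:
1 → 7 → 6 → 4: 7.8+1.8+6.1 = 15.7
1 → 5 → 8 → 4: 8.5+8.7+2.5 = 19.7
1 → 5 → 6 → 4: 8.5+4.7+6.1 = 19.3
1 → 7 → 8 → 4: 7.8+4.5+2.5 = 14.8
The minimum is 14.8 via 1 → 7 → 8 → 4.
So from 1 the first move is to 7.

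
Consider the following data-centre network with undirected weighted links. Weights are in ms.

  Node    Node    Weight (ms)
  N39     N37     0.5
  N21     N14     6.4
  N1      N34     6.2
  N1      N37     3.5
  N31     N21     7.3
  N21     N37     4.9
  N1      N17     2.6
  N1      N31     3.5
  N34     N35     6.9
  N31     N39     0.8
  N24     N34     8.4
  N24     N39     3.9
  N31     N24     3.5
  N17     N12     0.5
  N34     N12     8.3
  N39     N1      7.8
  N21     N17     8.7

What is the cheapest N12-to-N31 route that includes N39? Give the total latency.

Shortest N12→N39: N12 → N17 → N1 → N37 → N39 = 7.1
Best N39 to N31: N39 → N31 costing 0.8
Total via N39: 7.1 + 0.8 = 7.9 ms.

7.9 ms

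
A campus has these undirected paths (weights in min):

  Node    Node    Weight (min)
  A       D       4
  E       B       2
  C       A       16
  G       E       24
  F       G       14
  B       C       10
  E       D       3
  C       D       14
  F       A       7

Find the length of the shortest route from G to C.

Enumerating some paths:
G → F → A → C: 14+7+16 = 37
G → E → B → C: 24+2+10 = 36
Cheapest is G → E → B → C at 36 min.

36 min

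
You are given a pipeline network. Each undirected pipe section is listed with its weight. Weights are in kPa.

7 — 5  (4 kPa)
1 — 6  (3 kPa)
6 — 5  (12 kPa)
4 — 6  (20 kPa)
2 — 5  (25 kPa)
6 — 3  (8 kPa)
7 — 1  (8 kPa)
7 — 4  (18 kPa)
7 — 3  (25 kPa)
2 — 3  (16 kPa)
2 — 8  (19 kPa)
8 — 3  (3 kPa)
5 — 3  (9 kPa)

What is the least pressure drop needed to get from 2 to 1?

27 kPa

Compare a few routes:
2–3–6–1: 16+8+3 = 27
2–3–5–7–1: 16+9+4+8 = 37
2–8–3–6–1: 19+3+8+3 = 33
2–5–7–1: 25+4+8 = 37
Cheapest is 2–3–6–1 at 27 kPa.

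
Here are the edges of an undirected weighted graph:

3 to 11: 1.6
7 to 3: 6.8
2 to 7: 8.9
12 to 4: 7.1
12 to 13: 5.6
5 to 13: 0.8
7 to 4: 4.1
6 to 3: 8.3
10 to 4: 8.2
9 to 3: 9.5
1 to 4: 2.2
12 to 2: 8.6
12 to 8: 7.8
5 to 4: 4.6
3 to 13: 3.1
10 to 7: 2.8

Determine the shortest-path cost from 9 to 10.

Compare a few routes:
9–3–13–5–4–7–10: 9.5+3.1+0.8+4.6+4.1+2.8 = 24.9
9–3–13–5–4–10: 9.5+3.1+0.8+4.6+8.2 = 26.2
9–3–7–10: 9.5+6.8+2.8 = 19.1
Cheapest is 9–3–7–10 at 19.1.

19.1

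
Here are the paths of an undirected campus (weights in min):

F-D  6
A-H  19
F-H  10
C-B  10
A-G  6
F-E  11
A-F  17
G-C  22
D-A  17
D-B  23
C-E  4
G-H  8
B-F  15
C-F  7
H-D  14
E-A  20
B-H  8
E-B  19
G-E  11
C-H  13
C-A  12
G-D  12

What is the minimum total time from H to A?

14 min

Settle nodes by increasing distance from H:
H: 0
B: 8  (via H)
G: 8  (via H)
F: 10  (via H)
C: 13  (via H)
A: 14  (via G)
Shortest route: H → G → A = 14 min.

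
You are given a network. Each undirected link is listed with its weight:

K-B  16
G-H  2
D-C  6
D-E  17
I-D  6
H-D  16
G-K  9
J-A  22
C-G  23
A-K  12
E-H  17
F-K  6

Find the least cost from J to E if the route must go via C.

Shortest J→C: J–A–K–G–C = 66
Shortest C→E: C–D–E = 23
Total via C: 66 + 23 = 89.

89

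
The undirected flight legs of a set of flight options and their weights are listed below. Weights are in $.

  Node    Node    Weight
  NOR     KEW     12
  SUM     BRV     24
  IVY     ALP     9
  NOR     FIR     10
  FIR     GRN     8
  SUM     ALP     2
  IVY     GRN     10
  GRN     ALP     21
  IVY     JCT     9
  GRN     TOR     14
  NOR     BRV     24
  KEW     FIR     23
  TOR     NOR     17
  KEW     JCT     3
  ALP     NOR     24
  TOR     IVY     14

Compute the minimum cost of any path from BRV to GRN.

$42

Shortest distances from BRV:
BRV: 0
NOR: 24  (via BRV)
SUM: 24  (via BRV)
ALP: 26  (via SUM)
FIR: 34  (via NOR)
IVY: 35  (via ALP)
KEW: 36  (via NOR)
JCT: 39  (via KEW)
TOR: 41  (via NOR)
GRN: 42  (via FIR)
Shortest route: BRV–NOR–FIR–GRN = $42.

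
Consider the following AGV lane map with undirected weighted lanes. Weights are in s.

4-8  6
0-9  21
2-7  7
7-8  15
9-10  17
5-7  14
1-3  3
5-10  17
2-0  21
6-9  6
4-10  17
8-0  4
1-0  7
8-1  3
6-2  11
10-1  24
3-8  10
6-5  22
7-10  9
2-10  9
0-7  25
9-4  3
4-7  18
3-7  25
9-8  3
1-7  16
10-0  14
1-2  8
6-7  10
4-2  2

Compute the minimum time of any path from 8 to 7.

15 s

Enumerating some paths:
8 - 9 - 6 - 7: 3+6+10 = 19
8 - 1 - 7: 3+16 = 19
8 - 1 - 2 - 7: 3+8+7 = 18
8 - 7: 15 = 15
Cheapest is 8 - 7 at 15 s.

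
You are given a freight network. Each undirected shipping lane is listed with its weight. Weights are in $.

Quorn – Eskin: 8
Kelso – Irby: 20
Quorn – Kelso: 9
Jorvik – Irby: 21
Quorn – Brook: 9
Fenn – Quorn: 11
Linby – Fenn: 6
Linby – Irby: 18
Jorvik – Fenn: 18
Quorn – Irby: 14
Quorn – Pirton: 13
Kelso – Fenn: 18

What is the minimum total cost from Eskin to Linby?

Compare a few routes:
Eskin–Quorn–Irby–Linby: 8+14+18 = 40
Eskin–Quorn–Fenn–Linby: 8+11+6 = 25
Cheapest is Eskin–Quorn–Fenn–Linby at $25.

$25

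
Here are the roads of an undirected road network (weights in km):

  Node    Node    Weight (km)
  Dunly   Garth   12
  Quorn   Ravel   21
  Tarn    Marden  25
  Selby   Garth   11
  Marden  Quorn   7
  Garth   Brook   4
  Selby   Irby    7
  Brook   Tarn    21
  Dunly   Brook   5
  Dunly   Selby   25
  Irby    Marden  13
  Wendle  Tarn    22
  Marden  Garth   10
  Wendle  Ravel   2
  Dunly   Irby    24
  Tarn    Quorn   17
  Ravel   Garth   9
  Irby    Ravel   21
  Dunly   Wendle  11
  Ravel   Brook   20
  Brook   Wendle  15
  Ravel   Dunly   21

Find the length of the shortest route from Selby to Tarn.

36 km

Compare a few routes:
Selby - Garth - Ravel - Wendle - Tarn: 11+9+2+22 = 44
Selby - Garth - Brook - Tarn: 11+4+21 = 36
Selby - Irby - Marden - Quorn - Tarn: 7+13+7+17 = 44
The minimum is 36 km via Selby - Garth - Brook - Tarn.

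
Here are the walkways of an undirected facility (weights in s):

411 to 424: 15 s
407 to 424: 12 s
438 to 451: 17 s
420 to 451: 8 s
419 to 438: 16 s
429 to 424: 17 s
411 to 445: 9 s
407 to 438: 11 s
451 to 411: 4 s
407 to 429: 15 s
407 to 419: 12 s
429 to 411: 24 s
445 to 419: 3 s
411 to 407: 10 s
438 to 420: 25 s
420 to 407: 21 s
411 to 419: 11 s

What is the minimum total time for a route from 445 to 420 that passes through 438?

44 s

Best 445 to 438: 445–419–438 costing 19
Shortest 438→420: 438–420 = 25
Total via 438: 19 + 25 = 44 s.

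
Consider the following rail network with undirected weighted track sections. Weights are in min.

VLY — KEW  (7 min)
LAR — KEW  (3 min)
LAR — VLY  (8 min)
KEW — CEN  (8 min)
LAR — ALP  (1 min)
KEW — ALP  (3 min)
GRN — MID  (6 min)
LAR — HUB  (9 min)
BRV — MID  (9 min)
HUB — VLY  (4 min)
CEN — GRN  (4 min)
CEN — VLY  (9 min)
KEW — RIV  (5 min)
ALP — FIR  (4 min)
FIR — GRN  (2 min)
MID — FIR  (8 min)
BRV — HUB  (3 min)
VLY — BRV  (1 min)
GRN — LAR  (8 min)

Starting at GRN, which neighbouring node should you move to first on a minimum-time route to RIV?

FIR

Enumerating some paths:
GRN → FIR → ALP → LAR → KEW → RIV: 2+4+1+3+5 = 15
GRN → FIR → ALP → KEW → RIV: 2+4+3+5 = 14
GRN → LAR → KEW → RIV: 8+3+5 = 16
GRN → CEN → KEW → RIV: 4+8+5 = 17
The minimum is 14 min via GRN → FIR → ALP → KEW → RIV.
So from GRN the first move is to FIR.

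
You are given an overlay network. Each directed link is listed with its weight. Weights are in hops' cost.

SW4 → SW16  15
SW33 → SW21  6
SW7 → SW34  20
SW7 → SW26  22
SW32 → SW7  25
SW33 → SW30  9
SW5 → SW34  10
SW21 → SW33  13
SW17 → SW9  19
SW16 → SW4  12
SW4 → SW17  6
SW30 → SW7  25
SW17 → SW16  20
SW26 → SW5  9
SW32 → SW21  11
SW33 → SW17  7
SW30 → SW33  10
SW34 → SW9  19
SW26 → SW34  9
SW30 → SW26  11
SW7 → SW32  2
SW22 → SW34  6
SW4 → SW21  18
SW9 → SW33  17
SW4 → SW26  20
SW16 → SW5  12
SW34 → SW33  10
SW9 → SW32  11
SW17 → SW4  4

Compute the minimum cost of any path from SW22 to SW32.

36 hops' cost

Running Dijkstra from SW22:
SW22: 0
SW34: 6  (via SW22)
SW33: 16  (via SW34)
SW21: 22  (via SW33)
SW17: 23  (via SW33)
SW30: 25  (via SW33)
SW9: 25  (via SW34)
SW4: 27  (via SW17)
SW26: 36  (via SW30)
SW32: 36  (via SW9)
Shortest route: SW22 → SW34 → SW9 → SW32 = 36 hops' cost.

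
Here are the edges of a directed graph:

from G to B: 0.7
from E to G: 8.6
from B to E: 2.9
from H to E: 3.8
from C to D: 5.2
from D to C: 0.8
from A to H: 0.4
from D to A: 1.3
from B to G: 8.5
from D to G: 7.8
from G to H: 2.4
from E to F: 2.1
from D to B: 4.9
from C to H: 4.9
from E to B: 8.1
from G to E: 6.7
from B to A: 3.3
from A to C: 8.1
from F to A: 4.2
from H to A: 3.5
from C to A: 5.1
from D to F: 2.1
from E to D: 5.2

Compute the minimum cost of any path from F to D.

13.6

Running Dijkstra from F:
F: 0
A: 4.2  (via F)
H: 4.6  (via A)
E: 8.4  (via H)
C: 12.3  (via A)
D: 13.6  (via E)
Shortest route: F → A → H → E → D = 13.6.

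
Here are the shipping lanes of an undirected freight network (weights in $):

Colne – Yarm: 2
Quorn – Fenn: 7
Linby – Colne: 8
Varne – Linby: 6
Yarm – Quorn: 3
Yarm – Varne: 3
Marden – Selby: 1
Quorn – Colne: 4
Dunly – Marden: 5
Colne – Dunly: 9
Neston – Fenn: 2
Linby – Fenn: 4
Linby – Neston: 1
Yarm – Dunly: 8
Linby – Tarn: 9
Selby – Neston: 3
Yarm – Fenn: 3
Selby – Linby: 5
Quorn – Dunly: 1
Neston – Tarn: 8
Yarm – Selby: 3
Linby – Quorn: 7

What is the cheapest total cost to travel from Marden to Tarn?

$12

Compare a few routes:
Marden - Selby - Neston - Tarn: 1+3+8 = 12
Marden - Selby - Neston - Linby - Tarn: 1+3+1+9 = 14
Marden - Selby - Linby - Tarn: 1+5+9 = 15
Cheapest is Marden - Selby - Neston - Tarn at $12.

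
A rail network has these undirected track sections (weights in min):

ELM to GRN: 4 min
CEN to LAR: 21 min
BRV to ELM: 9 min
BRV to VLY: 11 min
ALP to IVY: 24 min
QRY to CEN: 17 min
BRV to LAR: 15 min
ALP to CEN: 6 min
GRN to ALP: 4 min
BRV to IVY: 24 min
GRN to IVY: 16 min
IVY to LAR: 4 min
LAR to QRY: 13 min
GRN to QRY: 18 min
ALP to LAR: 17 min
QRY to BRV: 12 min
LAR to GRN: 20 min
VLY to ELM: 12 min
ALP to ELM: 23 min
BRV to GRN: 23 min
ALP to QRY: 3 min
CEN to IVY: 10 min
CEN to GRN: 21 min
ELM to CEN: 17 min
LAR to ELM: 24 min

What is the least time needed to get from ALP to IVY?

Running Dijkstra from ALP:
ALP: 0
QRY: 3  (via ALP)
GRN: 4  (via ALP)
CEN: 6  (via ALP)
ELM: 8  (via GRN)
BRV: 15  (via QRY)
IVY: 16  (via CEN)
Shortest route: ALP → CEN → IVY = 16 min.

16 min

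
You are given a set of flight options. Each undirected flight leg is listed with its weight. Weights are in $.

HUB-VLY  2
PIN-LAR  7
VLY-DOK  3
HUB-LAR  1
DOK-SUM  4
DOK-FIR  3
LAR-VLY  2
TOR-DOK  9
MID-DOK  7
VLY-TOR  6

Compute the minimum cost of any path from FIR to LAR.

$8

Enumerating some paths:
FIR → DOK → TOR → VLY → LAR: 3+9+6+2 = 20
FIR → DOK → VLY → HUB → LAR: 3+3+2+1 = 9
FIR → DOK → VLY → LAR: 3+3+2 = 8
The minimum is $8 via FIR → DOK → VLY → LAR.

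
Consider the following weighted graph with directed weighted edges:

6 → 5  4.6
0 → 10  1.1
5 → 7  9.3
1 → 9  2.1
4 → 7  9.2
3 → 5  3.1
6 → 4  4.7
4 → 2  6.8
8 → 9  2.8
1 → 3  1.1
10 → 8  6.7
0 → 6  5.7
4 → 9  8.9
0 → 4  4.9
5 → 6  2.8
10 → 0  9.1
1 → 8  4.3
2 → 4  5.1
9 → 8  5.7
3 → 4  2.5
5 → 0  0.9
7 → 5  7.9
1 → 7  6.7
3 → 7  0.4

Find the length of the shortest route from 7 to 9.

19.4

Settle nodes by increasing distance from 7:
7: 0
5: 7.9  (via 7)
0: 8.8  (via 5)
10: 9.9  (via 0)
6: 10.7  (via 5)
4: 13.7  (via 0)
8: 16.6  (via 10)
9: 19.4  (via 8)
Shortest route: 7 → 5 → 0 → 10 → 8 → 9 = 19.4.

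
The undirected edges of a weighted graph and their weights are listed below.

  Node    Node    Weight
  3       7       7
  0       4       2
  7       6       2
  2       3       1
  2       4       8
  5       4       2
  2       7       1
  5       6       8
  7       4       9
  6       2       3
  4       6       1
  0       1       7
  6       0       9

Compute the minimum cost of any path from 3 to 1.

Candidate routes:
3–2–7–4–0–1: 1+1+9+2+7 = 20
3–2–6–4–0–1: 1+3+1+2+7 = 14
3–7–6–4–0–1: 7+2+1+2+7 = 19
3–2–4–0–1: 1+8+2+7 = 18
The minimum is 14 via 3–2–6–4–0–1.

14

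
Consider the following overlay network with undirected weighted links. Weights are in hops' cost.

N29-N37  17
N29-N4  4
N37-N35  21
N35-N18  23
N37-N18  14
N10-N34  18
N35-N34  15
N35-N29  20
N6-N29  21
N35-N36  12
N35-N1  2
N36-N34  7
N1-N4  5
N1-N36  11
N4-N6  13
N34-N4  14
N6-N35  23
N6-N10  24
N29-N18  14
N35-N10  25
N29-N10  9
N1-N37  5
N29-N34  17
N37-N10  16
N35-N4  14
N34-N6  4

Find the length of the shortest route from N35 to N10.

20 hops' cost

Candidate routes:
N35 → N1 → N37 → N10: 2+5+16 = 23
N35 → N1 → N4 → N29 → N10: 2+5+4+9 = 20
The minimum is 20 hops' cost via N35 → N1 → N4 → N29 → N10.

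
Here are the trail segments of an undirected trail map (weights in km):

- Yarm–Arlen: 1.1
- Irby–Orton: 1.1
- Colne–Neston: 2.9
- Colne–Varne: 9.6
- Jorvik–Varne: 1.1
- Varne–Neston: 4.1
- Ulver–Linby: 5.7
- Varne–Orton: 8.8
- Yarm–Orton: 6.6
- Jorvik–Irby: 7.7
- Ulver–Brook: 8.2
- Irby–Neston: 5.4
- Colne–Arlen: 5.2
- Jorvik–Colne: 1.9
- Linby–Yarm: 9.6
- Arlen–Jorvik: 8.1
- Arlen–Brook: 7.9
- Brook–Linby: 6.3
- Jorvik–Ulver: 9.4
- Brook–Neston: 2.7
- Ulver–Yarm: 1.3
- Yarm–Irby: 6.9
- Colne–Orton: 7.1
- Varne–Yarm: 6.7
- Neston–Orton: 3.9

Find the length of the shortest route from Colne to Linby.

11.9 km

Compare a few routes:
Colne → Arlen → Yarm → Ulver → Linby: 5.2+1.1+1.3+5.7 = 13.3
Colne → Arlen → Yarm → Linby: 5.2+1.1+9.6 = 15.9
Colne → Jorvik → Varne → Neston → Brook → Linby: 1.9+1.1+4.1+2.7+6.3 = 16.1
Colne → Neston → Brook → Linby: 2.9+2.7+6.3 = 11.9
Cheapest is Colne → Neston → Brook → Linby at 11.9 km.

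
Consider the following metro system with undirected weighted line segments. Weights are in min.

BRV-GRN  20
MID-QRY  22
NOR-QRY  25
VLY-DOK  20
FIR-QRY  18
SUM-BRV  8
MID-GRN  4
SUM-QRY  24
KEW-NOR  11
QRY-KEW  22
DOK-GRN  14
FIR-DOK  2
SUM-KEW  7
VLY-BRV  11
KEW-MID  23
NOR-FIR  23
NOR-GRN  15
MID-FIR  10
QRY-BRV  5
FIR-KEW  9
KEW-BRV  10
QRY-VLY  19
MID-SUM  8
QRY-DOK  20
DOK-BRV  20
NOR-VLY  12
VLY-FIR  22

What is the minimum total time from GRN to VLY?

Enumerating some paths:
GRN–BRV–VLY: 20+11 = 31
GRN–NOR–VLY: 15+12 = 27
GRN–MID–SUM–BRV–VLY: 4+8+8+11 = 31
The minimum is 27 min via GRN–NOR–VLY.

27 min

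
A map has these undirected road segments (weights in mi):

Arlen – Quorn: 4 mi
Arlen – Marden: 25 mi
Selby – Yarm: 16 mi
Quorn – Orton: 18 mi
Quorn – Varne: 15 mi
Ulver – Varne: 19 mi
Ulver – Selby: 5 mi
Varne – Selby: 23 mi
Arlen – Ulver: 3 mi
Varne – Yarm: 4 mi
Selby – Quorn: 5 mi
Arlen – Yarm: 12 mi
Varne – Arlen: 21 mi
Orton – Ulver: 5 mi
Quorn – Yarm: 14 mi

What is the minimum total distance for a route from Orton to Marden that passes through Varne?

65 mi

Best Orton to Varne: Orton–Ulver–Varne costing 24
Shortest Varne→Marden: Varne–Yarm–Arlen–Marden = 41
Total via Varne: 24 + 41 = 65 mi.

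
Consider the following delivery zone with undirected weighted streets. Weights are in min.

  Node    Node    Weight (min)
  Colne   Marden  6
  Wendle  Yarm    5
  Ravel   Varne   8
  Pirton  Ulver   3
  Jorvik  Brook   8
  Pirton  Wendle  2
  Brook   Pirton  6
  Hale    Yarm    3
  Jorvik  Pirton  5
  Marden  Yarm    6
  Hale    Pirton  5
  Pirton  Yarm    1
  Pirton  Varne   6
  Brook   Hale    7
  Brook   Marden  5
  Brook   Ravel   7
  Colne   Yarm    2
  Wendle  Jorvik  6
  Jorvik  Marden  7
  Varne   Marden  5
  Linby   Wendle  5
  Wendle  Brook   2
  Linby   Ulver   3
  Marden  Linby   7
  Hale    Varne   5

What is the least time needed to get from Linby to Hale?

Settle nodes by increasing distance from Linby:
Linby: 0
Ulver: 3  (via Linby)
Wendle: 5  (via Linby)
Pirton: 6  (via Ulver)
Brook: 7  (via Wendle)
Marden: 7  (via Linby)
Yarm: 7  (via Pirton)
Colne: 9  (via Yarm)
Hale: 10  (via Yarm)
Shortest route: Linby–Ulver–Pirton–Yarm–Hale = 10 min.

10 min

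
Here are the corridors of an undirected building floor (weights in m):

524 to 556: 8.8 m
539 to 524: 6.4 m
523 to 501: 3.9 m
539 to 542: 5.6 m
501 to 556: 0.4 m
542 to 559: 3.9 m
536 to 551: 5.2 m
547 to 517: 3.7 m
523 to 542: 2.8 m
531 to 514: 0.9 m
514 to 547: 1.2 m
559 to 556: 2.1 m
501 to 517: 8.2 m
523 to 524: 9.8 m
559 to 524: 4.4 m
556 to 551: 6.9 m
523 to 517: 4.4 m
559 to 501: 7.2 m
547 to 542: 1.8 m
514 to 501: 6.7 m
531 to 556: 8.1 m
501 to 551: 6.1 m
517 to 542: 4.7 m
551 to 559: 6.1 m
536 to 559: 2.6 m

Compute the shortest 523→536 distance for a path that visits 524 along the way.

Shortest 523→524: 523 → 524 = 9.8
Shortest 524→536: 524 → 559 → 536 = 7
Total via 524: 9.8 + 7 = 16.8 m.

16.8 m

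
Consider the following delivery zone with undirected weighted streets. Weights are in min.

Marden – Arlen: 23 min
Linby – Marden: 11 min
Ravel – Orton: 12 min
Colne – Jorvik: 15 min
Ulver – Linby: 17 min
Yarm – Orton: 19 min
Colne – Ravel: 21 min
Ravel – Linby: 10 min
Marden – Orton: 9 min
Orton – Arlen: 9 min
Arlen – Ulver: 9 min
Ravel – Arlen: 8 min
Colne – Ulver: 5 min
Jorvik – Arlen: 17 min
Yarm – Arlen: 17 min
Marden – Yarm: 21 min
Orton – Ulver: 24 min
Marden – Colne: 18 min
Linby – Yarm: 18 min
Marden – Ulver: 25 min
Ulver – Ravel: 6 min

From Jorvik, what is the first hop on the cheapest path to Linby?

Enumerating some paths:
Jorvik → Arlen → Ravel → Linby: 17+8+10 = 35
Jorvik → Arlen → Ulver → Ravel → Linby: 17+9+6+10 = 42
Jorvik → Colne → Ulver → Ravel → Linby: 15+5+6+10 = 36
Jorvik → Colne → Ulver → Linby: 15+5+17 = 37
Cheapest is Jorvik → Arlen → Ravel → Linby at 35 min.
So from Jorvik the first move is to Arlen.

Arlen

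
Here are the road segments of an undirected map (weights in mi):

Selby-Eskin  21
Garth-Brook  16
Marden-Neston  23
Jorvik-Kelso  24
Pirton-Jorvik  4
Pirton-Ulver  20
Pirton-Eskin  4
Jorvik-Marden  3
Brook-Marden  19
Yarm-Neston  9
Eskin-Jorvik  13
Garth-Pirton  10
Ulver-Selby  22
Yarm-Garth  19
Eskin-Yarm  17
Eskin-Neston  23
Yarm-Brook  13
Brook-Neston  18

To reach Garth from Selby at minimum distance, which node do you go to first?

Eskin

Enumerating some paths:
Selby - Eskin - Jorvik - Pirton - Garth: 21+13+4+10 = 48
Selby - Ulver - Pirton - Garth: 22+20+10 = 52
Selby - Eskin - Pirton - Garth: 21+4+10 = 35
The minimum is 35 mi via Selby - Eskin - Pirton - Garth.
So from Selby the first move is to Eskin.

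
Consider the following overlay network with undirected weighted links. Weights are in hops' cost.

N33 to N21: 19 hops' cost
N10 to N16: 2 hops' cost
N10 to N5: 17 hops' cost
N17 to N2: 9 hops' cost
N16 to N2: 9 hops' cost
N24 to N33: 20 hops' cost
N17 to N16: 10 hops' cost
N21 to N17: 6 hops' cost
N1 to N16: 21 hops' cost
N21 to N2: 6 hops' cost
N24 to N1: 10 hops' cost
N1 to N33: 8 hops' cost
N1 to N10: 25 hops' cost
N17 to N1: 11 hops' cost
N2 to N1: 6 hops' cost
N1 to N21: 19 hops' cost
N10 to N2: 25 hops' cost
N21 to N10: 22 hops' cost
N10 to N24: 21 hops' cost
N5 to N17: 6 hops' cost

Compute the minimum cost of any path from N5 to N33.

25 hops' cost

Enumerating some paths:
N5 - N17 - N1 - N33: 6+11+8 = 25
N5 - N17 - N2 - N1 - N33: 6+9+6+8 = 29
The minimum is 25 hops' cost via N5 - N17 - N1 - N33.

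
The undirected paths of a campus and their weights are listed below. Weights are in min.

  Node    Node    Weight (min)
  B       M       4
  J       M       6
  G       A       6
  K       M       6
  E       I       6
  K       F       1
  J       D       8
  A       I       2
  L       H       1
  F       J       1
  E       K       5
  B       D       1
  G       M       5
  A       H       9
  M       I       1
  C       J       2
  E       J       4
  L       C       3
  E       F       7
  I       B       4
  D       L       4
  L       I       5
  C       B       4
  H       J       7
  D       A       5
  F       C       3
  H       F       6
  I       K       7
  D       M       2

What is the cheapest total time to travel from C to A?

10 min

Running Dijkstra from C:
C: 0
J: 2  (via C)
F: 3  (via C)
L: 3  (via C)
B: 4  (via C)
H: 4  (via L)
K: 4  (via F)
D: 5  (via B)
E: 6  (via J)
M: 7  (via D)
I: 8  (via L)
A: 10  (via D)
Shortest route: C → B → D → A = 10 min.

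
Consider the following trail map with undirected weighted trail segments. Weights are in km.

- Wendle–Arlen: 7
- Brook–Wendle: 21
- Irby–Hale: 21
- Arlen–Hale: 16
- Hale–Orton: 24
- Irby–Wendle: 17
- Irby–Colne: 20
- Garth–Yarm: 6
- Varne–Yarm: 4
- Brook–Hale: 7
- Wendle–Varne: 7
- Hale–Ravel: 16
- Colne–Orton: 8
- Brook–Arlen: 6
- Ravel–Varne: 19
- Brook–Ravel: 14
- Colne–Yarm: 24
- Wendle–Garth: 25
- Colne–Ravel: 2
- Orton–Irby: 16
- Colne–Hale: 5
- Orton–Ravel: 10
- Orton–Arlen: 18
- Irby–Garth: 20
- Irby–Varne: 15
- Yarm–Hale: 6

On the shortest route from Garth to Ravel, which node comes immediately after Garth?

Yarm

Candidate routes:
Garth → Yarm → Hale → Colne → Ravel: 6+6+5+2 = 19
Garth → Yarm → Varne → Ravel: 6+4+19 = 29
Garth → Yarm → Hale → Ravel: 6+6+16 = 28
Cheapest is Garth → Yarm → Hale → Colne → Ravel at 19 km.
So from Garth the first move is to Yarm.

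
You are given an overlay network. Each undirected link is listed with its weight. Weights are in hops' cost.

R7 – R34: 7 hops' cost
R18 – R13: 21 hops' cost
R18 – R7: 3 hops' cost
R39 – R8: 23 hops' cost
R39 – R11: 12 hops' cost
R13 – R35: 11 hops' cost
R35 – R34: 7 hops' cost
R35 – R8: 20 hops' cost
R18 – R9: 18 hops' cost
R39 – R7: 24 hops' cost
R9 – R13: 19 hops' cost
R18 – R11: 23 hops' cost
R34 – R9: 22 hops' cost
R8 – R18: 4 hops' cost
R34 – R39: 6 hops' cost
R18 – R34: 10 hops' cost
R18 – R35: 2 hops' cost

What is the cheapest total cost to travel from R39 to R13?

Shortest distances from R39:
R39: 0
R34: 6  (via R39)
R11: 12  (via R39)
R7: 13  (via R34)
R35: 13  (via R34)
R18: 15  (via R35)
R8: 19  (via R18)
R13: 24  (via R35)
Shortest route: R39–R34–R35–R13 = 24 hops' cost.

24 hops' cost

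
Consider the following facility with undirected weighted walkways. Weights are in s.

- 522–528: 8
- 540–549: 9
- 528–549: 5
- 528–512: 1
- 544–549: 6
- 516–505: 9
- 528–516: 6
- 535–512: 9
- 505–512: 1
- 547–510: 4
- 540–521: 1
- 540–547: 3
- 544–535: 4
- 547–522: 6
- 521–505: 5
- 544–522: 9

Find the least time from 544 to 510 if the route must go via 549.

Best 544 to 549: 544–549 costing 6
Shortest 549→510: 549–540–547–510 = 16
Total via 549: 6 + 16 = 22 s.

22 s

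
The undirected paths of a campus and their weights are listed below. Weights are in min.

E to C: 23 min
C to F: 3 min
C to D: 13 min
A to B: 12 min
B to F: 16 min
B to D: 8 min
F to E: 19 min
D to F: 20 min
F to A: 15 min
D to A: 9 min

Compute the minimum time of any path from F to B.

Candidate routes:
F–A–B: 15+12 = 27
F–B: 16 = 16
F–C–D–B: 3+13+8 = 24
The minimum is 16 min via F–B.

16 min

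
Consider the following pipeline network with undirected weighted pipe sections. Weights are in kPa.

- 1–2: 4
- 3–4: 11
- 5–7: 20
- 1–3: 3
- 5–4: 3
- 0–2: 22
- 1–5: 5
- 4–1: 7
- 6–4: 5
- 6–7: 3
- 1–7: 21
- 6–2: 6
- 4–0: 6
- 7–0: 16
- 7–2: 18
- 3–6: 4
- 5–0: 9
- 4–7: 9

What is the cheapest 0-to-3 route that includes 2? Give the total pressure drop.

Best 0 to 2: 0 → 4 → 6 → 2 costing 17
Best 2 to 3: 2 → 1 → 3 costing 7
Total via 2: 17 + 7 = 24 kPa.

24 kPa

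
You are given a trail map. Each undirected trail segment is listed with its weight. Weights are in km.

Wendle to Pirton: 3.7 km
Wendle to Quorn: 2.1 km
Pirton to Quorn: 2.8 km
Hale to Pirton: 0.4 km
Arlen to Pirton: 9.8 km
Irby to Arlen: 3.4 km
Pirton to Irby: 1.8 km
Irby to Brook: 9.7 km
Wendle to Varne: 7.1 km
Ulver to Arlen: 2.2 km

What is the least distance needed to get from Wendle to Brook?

Running Dijkstra from Wendle:
Wendle: 0
Quorn: 2.1  (via Wendle)
Pirton: 3.7  (via Wendle)
Hale: 4.1  (via Pirton)
Irby: 5.5  (via Pirton)
Varne: 7.1  (via Wendle)
Arlen: 8.9  (via Irby)
Ulver: 11.1  (via Arlen)
Brook: 15.2  (via Irby)
Shortest route: Wendle–Pirton–Irby–Brook = 15.2 km.

15.2 km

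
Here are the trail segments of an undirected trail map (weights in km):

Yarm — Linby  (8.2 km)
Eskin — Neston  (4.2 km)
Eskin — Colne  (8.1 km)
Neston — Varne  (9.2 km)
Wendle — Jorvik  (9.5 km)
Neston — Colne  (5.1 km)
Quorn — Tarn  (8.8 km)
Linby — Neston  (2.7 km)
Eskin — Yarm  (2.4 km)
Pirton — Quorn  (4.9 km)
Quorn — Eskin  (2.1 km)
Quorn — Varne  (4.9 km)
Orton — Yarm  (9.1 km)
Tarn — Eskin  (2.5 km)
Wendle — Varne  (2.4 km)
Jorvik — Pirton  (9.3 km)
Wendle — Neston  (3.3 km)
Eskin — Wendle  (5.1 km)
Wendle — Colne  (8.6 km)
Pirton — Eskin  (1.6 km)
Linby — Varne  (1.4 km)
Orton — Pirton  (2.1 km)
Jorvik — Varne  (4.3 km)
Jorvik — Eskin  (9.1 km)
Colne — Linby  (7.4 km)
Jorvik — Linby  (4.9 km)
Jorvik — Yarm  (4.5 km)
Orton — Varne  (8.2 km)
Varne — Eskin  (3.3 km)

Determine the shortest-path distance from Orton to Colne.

Candidate routes:
Orton → Pirton → Eskin → Colne: 2.1+1.6+8.1 = 11.8
Orton → Pirton → Eskin → Neston → Colne: 2.1+1.6+4.2+5.1 = 13
Cheapest is Orton → Pirton → Eskin → Colne at 11.8 km.

11.8 km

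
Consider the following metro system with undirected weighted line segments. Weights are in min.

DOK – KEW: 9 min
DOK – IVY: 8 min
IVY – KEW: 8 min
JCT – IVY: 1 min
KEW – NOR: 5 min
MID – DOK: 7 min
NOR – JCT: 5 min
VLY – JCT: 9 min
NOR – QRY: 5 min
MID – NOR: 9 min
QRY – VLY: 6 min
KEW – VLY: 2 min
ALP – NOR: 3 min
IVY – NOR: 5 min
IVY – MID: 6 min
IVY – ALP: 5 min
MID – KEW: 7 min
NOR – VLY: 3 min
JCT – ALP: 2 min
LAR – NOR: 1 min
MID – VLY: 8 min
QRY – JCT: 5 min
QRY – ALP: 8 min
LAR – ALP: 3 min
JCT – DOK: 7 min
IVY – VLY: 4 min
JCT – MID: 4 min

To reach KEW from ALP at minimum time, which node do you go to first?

Enumerating some paths:
ALP → NOR → KEW: 3+5 = 8
ALP → JCT → IVY → VLY → KEW: 2+1+4+2 = 9
ALP → LAR → NOR → KEW: 3+1+5 = 9
ALP → LAR → NOR → VLY → KEW: 3+1+3+2 = 9
Cheapest is ALP → NOR → KEW at 8 min.
So from ALP the first move is to NOR.

NOR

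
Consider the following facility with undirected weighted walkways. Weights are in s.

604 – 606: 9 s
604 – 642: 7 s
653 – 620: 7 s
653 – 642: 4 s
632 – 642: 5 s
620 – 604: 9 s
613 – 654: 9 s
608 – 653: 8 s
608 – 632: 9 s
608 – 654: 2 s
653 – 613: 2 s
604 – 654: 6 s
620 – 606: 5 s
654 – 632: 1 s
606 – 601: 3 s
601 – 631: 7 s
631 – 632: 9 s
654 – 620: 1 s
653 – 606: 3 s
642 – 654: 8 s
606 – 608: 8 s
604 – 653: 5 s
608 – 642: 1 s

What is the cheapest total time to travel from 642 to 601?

Candidate routes:
642–653–606–601: 4+3+3 = 10
642–608–606–601: 1+8+3 = 12
642–608–654–620–606–601: 1+2+1+5+3 = 12
642–608–653–606–601: 1+8+3+3 = 15
Cheapest is 642–653–606–601 at 10 s.

10 s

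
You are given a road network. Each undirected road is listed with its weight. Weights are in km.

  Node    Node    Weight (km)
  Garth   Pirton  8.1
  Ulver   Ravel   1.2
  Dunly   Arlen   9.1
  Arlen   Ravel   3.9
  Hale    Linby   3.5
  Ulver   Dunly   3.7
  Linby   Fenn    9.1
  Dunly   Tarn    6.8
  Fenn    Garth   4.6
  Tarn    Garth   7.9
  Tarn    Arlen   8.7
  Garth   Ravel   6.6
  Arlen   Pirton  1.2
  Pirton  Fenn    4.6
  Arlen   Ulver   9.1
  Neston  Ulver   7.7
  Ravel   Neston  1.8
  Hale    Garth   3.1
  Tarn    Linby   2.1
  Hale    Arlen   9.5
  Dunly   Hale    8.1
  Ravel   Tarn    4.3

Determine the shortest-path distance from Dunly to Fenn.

14.6 km

Settle nodes by increasing distance from Dunly:
Dunly: 0
Ulver: 3.7  (via Dunly)
Ravel: 4.9  (via Ulver)
Neston: 6.7  (via Ravel)
Tarn: 6.8  (via Dunly)
Hale: 8.1  (via Dunly)
Arlen: 8.8  (via Ravel)
Linby: 8.9  (via Tarn)
Pirton: 10  (via Arlen)
Garth: 11.2  (via Hale)
Fenn: 14.6  (via Pirton)
Shortest route: Dunly–Ulver–Ravel–Arlen–Pirton–Fenn = 14.6 km.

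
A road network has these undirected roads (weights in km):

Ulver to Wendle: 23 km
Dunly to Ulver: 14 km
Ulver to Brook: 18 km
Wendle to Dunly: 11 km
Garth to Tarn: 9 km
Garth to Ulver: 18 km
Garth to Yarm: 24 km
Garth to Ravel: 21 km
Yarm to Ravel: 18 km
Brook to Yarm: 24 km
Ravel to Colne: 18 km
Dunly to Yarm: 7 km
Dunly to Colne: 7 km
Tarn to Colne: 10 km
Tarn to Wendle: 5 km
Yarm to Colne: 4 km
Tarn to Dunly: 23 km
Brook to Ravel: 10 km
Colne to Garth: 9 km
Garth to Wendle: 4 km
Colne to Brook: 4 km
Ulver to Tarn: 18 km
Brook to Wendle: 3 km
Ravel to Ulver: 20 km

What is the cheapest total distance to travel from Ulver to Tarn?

18 km

Candidate routes:
Ulver → Tarn: 18 = 18
Ulver → Brook → Wendle → Tarn: 18+3+5 = 26
Ulver → Garth → Tarn: 18+9 = 27
Ulver → Garth → Wendle → Tarn: 18+4+5 = 27
Cheapest is Ulver → Tarn at 18 km.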